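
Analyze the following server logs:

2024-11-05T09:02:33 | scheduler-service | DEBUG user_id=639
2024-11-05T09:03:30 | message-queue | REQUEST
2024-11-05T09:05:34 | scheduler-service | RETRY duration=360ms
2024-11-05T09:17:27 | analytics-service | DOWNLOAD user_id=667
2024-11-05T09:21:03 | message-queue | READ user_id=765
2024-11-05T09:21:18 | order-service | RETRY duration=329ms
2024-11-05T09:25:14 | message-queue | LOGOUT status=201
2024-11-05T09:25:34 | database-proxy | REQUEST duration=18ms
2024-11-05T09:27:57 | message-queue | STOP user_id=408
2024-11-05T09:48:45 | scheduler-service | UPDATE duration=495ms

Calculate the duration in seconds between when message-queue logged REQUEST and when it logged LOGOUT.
1304

To find the time between events:

1. Locate the first REQUEST event for message-queue: 2024-11-05T09:03:30
2. Locate the first LOGOUT event for message-queue: 2024-11-05T09:25:14
3. Calculate the difference: 2024-11-05T09:25:14 - 2024-11-05T09:03:30 = 1304 seconds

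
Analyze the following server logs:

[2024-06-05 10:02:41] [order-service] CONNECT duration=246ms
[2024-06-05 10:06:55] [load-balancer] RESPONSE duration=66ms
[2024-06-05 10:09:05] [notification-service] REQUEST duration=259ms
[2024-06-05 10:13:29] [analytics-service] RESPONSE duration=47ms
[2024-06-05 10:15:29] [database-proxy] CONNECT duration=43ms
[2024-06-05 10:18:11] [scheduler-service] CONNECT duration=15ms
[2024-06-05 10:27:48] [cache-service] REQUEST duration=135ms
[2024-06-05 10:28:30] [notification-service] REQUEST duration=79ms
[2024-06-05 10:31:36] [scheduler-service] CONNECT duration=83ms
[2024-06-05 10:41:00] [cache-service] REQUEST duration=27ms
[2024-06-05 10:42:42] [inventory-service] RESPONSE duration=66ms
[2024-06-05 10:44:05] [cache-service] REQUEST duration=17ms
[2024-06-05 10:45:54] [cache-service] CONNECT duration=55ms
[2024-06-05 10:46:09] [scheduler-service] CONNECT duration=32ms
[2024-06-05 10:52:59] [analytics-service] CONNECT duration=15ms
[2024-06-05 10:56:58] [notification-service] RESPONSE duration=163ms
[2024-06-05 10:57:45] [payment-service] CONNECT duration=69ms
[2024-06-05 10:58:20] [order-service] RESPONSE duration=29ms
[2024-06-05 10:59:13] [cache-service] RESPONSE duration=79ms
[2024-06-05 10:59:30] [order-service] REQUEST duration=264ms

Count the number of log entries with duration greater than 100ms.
5

To count timeouts:

1. Threshold: 100ms
2. Extract duration from each log entry
3. Count entries where duration > 100
4. Timeout count: 5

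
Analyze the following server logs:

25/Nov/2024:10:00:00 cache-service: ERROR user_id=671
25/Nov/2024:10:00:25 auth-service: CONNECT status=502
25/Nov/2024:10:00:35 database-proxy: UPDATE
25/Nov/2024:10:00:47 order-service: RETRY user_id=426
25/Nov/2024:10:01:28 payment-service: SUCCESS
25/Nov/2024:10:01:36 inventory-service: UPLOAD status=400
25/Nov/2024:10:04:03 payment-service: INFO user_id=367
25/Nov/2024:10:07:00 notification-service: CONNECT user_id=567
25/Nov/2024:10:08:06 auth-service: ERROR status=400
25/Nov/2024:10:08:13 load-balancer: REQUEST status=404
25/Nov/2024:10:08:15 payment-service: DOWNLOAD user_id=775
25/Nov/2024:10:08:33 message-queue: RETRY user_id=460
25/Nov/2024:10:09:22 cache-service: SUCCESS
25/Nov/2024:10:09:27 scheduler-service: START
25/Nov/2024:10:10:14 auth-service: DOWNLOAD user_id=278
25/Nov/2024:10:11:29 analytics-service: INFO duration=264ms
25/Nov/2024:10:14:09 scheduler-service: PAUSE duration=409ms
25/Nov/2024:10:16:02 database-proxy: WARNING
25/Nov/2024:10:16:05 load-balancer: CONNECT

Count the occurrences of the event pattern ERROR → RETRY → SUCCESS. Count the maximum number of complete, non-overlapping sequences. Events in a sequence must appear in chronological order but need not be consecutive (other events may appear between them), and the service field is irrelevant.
2

To count sequences:

1. Look for pattern: ERROR → RETRY → SUCCESS
2. Greedily scan the log in chronological order, matching each sequence element in turn (ignoring service)
3. Each time the full pattern completes, increment the count and restart matching from the next event
4. Complete non-overlapping sequences found: 2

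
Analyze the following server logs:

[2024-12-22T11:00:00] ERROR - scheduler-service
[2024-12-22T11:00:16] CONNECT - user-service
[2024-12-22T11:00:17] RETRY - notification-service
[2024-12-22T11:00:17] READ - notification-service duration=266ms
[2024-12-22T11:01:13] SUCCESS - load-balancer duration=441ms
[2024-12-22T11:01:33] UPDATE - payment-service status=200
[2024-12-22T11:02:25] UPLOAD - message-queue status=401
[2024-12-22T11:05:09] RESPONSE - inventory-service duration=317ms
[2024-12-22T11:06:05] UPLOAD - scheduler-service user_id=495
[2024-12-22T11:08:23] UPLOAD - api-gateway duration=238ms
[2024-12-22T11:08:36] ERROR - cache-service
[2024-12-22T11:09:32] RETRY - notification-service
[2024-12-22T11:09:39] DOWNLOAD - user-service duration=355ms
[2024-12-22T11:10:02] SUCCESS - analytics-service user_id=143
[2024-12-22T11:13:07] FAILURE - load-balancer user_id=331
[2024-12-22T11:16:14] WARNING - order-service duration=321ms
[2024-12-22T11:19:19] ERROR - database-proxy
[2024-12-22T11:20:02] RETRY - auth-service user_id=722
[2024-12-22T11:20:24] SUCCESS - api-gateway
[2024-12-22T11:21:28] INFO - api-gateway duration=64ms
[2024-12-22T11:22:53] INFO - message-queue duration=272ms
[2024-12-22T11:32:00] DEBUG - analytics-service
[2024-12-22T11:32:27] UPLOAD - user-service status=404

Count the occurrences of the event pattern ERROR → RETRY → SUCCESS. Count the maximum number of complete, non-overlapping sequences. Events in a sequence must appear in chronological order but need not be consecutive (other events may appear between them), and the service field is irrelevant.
3

To count sequences:

1. Look for pattern: ERROR → RETRY → SUCCESS
2. Greedily scan the log in chronological order, matching each sequence element in turn (ignoring service)
3. Each time the full pattern completes, increment the count and restart matching from the next event
4. Complete non-overlapping sequences found: 3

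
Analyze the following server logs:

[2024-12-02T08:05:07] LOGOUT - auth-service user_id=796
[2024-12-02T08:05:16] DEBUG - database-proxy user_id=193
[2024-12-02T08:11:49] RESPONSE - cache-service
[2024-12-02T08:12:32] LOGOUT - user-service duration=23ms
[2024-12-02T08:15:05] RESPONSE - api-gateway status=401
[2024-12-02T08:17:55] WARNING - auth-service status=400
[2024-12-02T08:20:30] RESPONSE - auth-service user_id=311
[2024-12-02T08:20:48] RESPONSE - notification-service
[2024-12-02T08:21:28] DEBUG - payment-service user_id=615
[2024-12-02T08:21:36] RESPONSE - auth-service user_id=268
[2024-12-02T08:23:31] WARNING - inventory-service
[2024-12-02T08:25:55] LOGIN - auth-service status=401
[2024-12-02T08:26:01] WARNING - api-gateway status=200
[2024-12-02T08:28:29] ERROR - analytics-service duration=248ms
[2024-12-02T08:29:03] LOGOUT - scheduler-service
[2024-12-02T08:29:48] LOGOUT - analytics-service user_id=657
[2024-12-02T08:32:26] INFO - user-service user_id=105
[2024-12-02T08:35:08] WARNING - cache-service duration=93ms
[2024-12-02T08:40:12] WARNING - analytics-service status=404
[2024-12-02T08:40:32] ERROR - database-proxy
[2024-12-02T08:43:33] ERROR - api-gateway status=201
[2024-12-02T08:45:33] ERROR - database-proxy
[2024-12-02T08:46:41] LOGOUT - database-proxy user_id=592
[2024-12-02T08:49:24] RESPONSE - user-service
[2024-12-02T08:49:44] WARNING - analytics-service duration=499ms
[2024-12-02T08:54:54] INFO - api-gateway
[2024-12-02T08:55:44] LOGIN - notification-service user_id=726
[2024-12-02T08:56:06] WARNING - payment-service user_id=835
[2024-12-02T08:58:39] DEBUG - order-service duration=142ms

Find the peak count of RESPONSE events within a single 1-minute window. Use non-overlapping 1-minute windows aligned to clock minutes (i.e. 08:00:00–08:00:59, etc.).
2

To find the burst window:

1. Divide the log period into non-overlapping 1-minute windows starting at 08:00
2. Count RESPONSE events in each window
3. Find the window with maximum count
4. Maximum events in a window: 2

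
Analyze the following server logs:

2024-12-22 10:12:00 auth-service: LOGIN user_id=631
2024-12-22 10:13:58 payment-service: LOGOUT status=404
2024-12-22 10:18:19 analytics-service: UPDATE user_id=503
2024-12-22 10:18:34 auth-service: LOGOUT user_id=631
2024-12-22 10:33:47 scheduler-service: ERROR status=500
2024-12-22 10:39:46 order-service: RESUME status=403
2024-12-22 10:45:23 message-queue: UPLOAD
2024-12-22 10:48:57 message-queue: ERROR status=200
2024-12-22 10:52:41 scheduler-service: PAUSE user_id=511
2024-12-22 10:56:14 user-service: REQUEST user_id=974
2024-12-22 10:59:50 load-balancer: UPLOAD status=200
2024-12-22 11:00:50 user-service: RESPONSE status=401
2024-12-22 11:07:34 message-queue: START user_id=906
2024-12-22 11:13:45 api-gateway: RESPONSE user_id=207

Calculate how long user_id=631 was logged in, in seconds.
394

To calculate session duration:

1. Find LOGIN event for user_id=631: 2024-12-22 10:12:00
2. Find LOGOUT event for user_id=631: 2024-12-22 10:18:34
3. Session duration: 2024-12-22 10:18:34 - 2024-12-22 10:12:00 = 394 seconds (6 minutes)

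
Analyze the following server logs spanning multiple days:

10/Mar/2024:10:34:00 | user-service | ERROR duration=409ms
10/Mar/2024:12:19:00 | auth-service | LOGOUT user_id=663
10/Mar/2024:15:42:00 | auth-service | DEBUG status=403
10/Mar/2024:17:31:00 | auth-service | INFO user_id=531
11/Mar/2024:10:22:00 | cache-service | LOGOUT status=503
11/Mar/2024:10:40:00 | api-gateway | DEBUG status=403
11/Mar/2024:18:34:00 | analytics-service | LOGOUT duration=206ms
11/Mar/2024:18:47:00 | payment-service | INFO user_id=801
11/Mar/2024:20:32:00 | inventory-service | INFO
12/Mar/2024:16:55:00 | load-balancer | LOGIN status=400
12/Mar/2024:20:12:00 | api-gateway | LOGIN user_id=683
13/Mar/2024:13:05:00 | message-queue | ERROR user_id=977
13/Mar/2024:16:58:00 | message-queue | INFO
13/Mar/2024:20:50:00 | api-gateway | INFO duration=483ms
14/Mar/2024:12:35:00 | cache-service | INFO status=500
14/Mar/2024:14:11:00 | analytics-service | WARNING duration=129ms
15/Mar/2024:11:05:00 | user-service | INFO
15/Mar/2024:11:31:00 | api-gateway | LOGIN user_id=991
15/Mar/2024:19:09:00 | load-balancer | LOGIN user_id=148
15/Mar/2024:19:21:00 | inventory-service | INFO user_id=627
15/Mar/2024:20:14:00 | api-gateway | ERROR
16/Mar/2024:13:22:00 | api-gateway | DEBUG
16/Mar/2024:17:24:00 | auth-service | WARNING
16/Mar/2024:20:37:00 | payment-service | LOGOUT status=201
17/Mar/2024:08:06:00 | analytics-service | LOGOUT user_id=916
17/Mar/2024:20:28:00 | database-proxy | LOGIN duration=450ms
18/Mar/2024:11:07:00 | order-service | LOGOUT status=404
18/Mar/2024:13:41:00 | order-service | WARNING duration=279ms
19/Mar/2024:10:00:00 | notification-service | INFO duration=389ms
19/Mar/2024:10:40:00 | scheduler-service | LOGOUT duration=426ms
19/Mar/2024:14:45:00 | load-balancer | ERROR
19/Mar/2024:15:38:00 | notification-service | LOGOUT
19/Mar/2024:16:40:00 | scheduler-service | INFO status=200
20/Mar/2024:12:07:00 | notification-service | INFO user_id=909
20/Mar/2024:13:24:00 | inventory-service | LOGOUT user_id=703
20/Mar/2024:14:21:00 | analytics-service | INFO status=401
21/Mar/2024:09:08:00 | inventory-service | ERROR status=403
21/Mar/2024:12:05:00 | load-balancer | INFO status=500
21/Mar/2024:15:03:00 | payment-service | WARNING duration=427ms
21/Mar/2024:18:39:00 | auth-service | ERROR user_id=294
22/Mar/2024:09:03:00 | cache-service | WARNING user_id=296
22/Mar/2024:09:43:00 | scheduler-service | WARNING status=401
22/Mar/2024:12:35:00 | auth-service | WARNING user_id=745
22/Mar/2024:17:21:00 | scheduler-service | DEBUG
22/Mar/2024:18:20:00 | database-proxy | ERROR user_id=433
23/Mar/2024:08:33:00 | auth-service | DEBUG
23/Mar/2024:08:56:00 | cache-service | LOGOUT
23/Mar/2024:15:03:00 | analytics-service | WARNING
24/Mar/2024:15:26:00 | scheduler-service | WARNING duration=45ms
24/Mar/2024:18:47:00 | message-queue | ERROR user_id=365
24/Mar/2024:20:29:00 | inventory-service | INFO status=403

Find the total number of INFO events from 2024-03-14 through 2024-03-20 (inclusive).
7

To filter by date range:

1. Date range: 2024-03-14 through 2024-03-20, both dates inclusive
2. Filter for INFO events whose date falls in this range
3. Count matching events: 7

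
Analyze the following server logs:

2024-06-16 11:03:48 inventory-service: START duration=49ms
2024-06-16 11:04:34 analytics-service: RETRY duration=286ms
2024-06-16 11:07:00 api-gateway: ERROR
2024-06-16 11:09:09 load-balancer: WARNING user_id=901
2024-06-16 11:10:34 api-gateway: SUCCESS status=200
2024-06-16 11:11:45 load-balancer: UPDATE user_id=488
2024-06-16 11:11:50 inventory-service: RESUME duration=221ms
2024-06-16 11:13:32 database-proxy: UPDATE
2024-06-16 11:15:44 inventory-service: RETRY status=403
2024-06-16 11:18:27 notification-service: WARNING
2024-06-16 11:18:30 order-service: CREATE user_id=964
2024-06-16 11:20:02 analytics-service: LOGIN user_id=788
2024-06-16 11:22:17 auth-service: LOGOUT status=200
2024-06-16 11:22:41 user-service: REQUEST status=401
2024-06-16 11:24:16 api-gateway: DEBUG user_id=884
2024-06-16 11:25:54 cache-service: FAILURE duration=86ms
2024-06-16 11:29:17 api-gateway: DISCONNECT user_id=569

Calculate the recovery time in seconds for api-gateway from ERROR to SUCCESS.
214

To calculate recovery time:

1. Find ERROR event for api-gateway: 2024-06-16 11:07:00
2. Find next SUCCESS event for api-gateway: 2024-06-16 11:10:34
3. Recovery time: 2024-06-16 11:10:34 - 2024-06-16 11:07:00 = 214 seconds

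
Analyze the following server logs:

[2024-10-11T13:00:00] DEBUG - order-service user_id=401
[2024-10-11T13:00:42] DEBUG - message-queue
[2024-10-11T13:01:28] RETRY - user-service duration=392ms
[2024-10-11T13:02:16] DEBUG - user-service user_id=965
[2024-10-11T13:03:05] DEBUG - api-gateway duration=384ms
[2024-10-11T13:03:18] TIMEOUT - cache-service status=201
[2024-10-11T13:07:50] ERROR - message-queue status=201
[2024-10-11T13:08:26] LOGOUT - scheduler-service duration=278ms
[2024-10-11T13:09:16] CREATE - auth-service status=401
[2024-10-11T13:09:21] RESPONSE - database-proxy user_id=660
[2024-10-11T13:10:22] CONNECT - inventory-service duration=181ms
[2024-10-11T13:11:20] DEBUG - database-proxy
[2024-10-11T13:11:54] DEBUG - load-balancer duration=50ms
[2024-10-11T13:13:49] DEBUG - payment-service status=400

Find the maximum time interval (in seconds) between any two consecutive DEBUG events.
495

To find the longest gap:

1. Extract all DEBUG events in chronological order
2. Calculate time differences between consecutive events
3. Find the maximum difference
4. Longest gap: 495 seconds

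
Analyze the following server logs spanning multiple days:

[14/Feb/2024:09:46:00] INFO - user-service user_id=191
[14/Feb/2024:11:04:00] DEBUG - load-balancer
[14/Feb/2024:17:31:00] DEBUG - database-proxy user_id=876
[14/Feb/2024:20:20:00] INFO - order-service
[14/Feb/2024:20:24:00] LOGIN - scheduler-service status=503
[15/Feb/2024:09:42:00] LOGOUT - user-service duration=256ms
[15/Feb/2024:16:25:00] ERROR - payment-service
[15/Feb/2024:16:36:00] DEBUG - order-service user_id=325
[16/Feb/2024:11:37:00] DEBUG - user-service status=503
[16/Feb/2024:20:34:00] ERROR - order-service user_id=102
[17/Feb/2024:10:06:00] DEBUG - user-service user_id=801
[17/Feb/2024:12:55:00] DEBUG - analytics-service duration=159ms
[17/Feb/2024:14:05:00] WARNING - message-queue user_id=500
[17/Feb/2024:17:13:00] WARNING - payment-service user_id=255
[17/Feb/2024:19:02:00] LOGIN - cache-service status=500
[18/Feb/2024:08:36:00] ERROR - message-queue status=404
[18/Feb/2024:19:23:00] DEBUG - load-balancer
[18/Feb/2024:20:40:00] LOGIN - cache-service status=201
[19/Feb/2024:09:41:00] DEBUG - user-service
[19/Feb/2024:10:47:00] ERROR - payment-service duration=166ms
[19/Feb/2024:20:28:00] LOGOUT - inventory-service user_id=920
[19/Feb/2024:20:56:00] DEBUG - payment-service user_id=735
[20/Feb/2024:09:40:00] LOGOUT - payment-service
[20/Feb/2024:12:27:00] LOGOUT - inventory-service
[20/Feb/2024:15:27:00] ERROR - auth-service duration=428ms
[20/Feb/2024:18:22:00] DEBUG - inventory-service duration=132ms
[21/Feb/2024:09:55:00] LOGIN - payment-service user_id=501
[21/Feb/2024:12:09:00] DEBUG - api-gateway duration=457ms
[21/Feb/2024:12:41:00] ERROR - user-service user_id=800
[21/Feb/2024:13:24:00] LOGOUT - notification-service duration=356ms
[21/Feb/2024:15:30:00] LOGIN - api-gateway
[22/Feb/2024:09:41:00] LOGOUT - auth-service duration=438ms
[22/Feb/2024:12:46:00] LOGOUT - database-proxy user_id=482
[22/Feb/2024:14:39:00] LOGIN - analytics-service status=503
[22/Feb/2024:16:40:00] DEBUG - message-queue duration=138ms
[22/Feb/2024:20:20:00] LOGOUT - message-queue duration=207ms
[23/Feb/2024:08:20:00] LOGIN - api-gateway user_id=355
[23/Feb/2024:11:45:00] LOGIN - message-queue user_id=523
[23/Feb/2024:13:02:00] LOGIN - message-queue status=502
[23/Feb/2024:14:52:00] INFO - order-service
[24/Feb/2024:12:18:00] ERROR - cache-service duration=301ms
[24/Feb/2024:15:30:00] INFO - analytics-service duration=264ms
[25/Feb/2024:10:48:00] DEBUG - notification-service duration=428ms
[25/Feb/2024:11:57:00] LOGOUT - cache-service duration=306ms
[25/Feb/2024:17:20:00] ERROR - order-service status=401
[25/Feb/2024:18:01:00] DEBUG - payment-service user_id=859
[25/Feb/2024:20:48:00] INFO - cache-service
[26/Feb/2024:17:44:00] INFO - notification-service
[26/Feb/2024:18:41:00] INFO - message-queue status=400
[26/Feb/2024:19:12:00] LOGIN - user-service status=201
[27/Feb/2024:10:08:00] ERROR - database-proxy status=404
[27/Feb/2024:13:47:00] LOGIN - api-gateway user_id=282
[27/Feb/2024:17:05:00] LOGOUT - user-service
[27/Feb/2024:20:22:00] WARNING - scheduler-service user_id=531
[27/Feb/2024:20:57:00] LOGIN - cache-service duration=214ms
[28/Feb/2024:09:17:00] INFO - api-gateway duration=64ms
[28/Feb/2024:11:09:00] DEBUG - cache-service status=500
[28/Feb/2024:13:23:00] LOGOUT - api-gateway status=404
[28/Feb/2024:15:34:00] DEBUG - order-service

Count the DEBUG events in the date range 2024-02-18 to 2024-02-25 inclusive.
8

To filter by date range:

1. Date range: 2024-02-18 through 2024-02-25, both dates inclusive
2. Filter for DEBUG events whose date falls in this range
3. Count matching events: 8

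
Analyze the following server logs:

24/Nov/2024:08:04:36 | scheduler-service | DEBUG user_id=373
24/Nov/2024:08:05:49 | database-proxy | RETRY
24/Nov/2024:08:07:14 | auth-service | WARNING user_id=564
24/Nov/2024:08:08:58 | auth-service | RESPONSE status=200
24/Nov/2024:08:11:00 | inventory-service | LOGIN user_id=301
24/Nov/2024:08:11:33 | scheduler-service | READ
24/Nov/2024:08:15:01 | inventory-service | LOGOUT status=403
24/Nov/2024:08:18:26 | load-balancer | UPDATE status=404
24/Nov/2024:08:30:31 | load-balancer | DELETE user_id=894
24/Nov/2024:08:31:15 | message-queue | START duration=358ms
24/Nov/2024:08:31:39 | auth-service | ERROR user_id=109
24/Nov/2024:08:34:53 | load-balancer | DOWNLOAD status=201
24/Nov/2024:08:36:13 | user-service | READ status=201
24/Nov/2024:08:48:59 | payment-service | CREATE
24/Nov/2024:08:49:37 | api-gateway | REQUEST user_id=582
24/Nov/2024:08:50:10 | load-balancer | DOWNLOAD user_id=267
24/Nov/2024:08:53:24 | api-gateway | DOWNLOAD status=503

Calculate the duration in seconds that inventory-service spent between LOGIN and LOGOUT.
241

To calculate state duration:

1. Find LOGIN event for inventory-service: 24/Nov/2024:08:11:00
2. Find LOGOUT event for inventory-service: 24/Nov/2024:08:15:01
3. Calculate duration: 24/Nov/2024:08:15:01 - 24/Nov/2024:08:11:00 = 241 seconds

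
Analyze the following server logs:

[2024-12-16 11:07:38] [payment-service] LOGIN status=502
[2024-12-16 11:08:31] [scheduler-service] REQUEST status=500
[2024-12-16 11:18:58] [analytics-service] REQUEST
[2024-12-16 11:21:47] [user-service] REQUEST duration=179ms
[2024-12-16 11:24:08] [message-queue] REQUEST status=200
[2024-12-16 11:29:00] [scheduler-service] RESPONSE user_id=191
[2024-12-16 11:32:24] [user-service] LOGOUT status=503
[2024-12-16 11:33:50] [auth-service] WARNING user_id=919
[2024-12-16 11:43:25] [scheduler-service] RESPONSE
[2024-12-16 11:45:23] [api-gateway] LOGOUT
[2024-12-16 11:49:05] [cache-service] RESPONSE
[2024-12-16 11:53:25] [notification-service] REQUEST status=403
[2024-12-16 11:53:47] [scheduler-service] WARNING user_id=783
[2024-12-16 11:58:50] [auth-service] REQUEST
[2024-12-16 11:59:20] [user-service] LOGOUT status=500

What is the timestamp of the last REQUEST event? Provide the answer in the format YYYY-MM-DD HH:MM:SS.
2024-12-16 11:58:50

To find the last event:

1. Filter for all REQUEST events
2. Sort by timestamp
3. Select the last one
4. Timestamp: 2024-12-16 11:58:50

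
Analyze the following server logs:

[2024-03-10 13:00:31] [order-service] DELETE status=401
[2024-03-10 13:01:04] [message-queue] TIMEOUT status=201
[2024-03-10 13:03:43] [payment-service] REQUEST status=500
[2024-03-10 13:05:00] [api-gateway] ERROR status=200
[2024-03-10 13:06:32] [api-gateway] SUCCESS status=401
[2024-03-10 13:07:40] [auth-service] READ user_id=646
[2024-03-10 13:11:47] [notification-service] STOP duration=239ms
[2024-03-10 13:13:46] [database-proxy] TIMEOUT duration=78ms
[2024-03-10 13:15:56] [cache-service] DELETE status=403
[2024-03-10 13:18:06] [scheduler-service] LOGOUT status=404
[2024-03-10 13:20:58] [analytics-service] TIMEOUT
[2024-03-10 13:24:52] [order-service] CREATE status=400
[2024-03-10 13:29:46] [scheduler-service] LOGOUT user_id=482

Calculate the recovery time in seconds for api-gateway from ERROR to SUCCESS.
92

To calculate recovery time:

1. Find ERROR event for api-gateway: 2024-03-10 13:05:00
2. Find next SUCCESS event for api-gateway: 2024-03-10 13:06:32
3. Recovery time: 2024-03-10 13:06:32 - 2024-03-10 13:05:00 = 92 seconds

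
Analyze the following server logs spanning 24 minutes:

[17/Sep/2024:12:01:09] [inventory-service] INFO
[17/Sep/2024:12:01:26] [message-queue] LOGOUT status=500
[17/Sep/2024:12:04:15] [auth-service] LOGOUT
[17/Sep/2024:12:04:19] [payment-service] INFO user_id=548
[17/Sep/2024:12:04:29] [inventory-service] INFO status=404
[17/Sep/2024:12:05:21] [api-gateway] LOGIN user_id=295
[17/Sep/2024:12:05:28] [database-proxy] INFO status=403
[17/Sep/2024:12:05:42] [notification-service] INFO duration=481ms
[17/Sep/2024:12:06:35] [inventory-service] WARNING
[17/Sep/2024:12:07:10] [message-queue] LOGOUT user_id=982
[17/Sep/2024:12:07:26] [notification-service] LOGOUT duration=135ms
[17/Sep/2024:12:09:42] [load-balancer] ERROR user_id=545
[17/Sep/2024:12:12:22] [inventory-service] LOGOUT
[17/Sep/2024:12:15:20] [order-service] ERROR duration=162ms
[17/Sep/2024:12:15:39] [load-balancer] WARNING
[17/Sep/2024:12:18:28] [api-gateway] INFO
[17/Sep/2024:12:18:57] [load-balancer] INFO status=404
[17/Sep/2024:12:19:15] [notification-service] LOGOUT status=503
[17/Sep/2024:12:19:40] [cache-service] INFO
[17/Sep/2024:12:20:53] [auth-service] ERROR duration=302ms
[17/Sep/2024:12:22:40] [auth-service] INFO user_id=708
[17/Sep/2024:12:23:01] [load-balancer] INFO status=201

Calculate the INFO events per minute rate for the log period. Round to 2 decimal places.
0.42

To calculate the rate:

1. Count total INFO events: 10
2. Total time period: 24 minutes
3. Rate = 10 / 24 = 0.42 events per minute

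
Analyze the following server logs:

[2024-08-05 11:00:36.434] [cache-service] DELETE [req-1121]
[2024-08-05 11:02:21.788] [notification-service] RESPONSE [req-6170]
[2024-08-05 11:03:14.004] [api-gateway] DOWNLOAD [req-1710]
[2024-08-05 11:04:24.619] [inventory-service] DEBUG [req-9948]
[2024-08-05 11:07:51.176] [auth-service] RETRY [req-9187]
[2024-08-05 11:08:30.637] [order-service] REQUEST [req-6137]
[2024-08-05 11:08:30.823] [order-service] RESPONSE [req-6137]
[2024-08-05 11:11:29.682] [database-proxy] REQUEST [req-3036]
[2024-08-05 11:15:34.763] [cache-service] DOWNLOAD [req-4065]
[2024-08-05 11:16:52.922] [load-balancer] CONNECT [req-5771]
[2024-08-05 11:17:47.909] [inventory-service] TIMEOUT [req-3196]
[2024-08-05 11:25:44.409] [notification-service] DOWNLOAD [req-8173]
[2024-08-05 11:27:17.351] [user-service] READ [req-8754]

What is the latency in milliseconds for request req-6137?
186

To calculate latency:

1. Find REQUEST with id req-6137: 2024-08-05 11:08:30.637
2. Find RESPONSE with id req-6137: 2024-08-05 11:08:30.823
3. Latency: 2024-08-05 11:08:30.823 - 2024-08-05 11:08:30.637 = 186ms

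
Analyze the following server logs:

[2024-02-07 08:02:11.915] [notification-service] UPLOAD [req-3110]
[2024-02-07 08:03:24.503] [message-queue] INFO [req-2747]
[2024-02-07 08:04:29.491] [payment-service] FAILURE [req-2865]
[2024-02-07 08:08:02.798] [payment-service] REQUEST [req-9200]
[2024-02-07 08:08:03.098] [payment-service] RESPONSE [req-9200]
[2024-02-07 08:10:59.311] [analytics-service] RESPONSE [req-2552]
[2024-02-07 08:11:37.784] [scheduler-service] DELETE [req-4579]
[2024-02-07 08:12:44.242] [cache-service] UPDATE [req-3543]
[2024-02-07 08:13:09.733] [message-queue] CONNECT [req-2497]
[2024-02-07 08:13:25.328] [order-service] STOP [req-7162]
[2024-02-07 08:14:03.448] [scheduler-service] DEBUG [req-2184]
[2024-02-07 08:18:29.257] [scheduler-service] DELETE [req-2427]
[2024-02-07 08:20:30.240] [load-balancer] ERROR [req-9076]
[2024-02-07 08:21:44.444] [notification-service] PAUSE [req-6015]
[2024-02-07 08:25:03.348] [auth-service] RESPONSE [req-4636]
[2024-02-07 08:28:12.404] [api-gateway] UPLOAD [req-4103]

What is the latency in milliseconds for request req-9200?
300

To calculate latency:

1. Find REQUEST with id req-9200: 2024-02-07 08:08:02.798
2. Find RESPONSE with id req-9200: 2024-02-07 08:08:03.098
3. Latency: 2024-02-07 08:08:03.098 - 2024-02-07 08:08:02.798 = 300ms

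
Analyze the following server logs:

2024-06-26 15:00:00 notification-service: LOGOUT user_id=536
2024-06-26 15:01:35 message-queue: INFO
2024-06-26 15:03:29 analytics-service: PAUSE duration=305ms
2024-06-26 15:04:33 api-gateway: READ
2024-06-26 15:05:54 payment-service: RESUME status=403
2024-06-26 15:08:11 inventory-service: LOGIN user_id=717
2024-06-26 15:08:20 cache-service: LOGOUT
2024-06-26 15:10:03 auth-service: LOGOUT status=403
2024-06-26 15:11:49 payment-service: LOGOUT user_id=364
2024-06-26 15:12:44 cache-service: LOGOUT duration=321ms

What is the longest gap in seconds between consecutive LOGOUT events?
500

To find the longest gap:

1. Extract all LOGOUT events in chronological order
2. Calculate time differences between consecutive events
3. Find the maximum difference
4. Longest gap: 500 seconds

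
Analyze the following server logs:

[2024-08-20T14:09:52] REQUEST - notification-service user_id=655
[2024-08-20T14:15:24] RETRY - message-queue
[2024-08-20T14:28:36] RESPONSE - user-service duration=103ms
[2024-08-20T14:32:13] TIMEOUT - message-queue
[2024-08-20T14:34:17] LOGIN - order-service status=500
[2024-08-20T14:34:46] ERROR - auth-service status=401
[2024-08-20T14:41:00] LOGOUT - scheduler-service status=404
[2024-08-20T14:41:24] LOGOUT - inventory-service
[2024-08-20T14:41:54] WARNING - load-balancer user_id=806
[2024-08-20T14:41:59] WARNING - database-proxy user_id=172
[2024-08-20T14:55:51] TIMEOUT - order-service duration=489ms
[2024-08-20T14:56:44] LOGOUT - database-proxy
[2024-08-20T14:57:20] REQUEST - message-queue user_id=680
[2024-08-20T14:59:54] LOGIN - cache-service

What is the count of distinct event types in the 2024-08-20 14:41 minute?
2

To count unique event types:

1. Filter events in the minute starting at 2024-08-20 14:41
2. Extract event types from matching entries
3. Count unique types: 2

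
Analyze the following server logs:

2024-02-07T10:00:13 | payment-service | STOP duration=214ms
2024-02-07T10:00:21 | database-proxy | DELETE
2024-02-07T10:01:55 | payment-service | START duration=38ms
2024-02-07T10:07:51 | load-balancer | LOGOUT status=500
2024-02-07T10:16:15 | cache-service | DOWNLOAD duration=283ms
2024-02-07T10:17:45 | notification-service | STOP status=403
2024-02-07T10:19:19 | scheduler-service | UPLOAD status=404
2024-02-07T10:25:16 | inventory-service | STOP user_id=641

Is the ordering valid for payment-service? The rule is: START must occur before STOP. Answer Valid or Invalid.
Invalid

To validate ordering:

1. Required order: START → STOP
2. Rule: START must occur before STOP
3. Check actual order of events for payment-service
4. Result: Invalid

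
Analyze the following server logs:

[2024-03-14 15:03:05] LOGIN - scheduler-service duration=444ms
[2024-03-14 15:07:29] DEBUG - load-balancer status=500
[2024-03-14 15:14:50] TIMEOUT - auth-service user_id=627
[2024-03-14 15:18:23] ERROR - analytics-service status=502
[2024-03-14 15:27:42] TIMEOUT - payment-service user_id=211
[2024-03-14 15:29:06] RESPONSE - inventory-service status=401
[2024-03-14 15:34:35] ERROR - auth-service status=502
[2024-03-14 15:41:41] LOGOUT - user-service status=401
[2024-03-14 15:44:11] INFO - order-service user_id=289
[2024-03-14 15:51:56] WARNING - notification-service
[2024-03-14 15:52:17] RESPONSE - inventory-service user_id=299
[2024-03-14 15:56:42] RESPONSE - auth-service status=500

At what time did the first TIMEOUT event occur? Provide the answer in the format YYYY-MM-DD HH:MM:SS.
2024-03-14 15:14:50

To find the first event:

1. Filter for all TIMEOUT events
2. Sort by timestamp
3. Select the first one
4. Timestamp: 2024-03-14 15:14:50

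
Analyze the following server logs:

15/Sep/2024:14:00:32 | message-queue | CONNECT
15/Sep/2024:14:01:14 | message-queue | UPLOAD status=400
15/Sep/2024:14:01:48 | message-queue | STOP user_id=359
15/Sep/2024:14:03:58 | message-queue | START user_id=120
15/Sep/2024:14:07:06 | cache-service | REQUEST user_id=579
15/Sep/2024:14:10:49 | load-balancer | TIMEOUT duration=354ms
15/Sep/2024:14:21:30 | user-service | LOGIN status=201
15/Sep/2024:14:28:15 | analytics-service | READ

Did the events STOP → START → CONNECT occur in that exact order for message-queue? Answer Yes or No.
No

To verify sequence order:

1. Find all events in sequence STOP → START → CONNECT for message-queue
2. Extract their timestamps
3. Check if timestamps are in ascending order
4. Result: No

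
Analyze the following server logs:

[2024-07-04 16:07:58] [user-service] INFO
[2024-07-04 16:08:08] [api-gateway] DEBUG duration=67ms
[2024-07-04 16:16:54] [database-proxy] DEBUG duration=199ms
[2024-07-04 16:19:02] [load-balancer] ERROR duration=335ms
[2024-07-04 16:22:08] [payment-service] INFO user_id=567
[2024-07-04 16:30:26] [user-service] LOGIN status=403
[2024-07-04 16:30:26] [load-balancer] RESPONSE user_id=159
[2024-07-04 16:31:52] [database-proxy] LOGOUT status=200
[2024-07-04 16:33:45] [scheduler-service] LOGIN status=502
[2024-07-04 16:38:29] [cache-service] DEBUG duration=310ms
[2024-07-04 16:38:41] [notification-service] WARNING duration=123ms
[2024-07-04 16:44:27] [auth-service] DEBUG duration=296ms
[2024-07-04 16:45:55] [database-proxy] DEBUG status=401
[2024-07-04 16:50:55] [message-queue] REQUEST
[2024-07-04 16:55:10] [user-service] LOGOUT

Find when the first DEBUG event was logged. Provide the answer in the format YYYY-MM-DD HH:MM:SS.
2024-07-04 16:08:08

To find the first event:

1. Filter for all DEBUG events
2. Sort by timestamp
3. Select the first one
4. Timestamp: 2024-07-04 16:08:08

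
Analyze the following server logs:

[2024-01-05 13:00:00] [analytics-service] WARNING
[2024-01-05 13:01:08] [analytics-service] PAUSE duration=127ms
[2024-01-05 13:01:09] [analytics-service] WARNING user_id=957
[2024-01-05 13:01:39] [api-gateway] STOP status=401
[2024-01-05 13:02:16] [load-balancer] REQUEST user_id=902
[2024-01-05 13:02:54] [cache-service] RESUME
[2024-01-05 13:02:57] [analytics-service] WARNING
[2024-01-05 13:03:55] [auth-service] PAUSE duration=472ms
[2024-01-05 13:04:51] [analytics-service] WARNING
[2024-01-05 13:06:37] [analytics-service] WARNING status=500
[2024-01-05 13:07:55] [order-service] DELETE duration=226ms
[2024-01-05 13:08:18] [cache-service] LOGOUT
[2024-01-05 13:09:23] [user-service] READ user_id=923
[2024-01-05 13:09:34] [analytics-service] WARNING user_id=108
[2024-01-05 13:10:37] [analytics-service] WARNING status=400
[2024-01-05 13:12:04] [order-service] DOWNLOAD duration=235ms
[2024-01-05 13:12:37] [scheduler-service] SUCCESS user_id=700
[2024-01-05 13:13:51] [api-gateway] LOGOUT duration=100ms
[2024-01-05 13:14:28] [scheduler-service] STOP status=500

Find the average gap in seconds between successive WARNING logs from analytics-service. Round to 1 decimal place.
106.2

To calculate average interval:

1. Find all WARNING events for analytics-service in order
2. Calculate time gaps between consecutive events
3. Compute mean of gaps: 637 / 6 = 106.2 seconds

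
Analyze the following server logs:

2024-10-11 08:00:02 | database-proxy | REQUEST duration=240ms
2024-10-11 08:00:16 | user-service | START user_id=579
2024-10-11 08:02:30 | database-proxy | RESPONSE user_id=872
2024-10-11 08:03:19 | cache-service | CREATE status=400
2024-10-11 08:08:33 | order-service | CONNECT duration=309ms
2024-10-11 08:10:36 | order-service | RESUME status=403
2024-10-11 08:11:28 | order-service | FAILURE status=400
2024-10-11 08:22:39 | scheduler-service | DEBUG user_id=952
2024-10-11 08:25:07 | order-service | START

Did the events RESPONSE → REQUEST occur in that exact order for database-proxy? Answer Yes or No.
No

To verify sequence order:

1. Find all events in sequence RESPONSE → REQUEST for database-proxy
2. Extract their timestamps
3. Check if timestamps are in ascending order
4. Result: No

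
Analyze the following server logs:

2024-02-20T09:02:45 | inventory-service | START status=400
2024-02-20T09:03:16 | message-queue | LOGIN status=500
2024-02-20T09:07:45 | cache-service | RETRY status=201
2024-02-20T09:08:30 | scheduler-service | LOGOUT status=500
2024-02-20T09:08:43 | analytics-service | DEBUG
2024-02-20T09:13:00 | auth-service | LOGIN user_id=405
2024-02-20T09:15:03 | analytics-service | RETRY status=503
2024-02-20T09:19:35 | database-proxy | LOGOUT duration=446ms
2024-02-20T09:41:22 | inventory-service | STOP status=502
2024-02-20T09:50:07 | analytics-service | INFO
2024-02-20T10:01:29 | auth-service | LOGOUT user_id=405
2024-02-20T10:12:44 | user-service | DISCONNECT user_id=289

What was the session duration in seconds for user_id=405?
2909

To calculate session duration:

1. Find LOGIN event for user_id=405: 2024-02-20T09:13:00
2. Find LOGOUT event for user_id=405: 2024-02-20T10:01:29
3. Session duration: 2024-02-20T10:01:29 - 2024-02-20T09:13:00 = 2909 seconds (48 minutes)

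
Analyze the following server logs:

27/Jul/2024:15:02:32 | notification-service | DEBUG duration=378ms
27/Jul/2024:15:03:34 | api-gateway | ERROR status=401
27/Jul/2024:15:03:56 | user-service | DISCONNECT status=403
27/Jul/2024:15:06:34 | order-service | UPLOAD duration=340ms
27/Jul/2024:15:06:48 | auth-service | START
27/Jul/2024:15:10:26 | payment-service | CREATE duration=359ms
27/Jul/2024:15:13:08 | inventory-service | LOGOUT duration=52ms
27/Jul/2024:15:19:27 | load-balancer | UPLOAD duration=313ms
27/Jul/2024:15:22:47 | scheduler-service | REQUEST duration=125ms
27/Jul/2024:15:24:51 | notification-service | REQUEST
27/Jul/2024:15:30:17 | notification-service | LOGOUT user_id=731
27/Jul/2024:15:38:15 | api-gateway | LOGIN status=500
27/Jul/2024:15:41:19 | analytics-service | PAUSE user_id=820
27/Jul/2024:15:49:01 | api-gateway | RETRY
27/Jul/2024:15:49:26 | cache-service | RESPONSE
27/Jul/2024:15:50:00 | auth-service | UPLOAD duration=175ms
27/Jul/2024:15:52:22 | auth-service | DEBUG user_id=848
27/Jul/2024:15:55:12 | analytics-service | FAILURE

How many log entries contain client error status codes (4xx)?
2

To find matching entries:

1. Pattern to match: client error status codes (4xx)
2. Scan each log entry for the pattern
3. Count matches: 2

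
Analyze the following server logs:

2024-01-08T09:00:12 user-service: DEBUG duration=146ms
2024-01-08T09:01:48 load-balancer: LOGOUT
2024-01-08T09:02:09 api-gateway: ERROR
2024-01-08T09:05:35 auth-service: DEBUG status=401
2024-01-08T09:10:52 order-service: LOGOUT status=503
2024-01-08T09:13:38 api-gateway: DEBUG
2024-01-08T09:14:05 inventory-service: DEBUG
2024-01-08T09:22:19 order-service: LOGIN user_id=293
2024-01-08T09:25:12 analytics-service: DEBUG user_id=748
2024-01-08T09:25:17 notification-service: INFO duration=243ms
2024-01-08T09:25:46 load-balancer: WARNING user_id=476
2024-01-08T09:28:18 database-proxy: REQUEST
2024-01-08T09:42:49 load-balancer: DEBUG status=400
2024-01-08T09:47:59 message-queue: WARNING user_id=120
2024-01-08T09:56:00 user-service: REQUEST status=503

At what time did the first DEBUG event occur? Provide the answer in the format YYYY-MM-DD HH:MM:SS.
2024-01-08 09:00:12

To find the first event:

1. Filter for all DEBUG events
2. Sort by timestamp
3. Select the first one
4. Timestamp: 2024-01-08 09:00:12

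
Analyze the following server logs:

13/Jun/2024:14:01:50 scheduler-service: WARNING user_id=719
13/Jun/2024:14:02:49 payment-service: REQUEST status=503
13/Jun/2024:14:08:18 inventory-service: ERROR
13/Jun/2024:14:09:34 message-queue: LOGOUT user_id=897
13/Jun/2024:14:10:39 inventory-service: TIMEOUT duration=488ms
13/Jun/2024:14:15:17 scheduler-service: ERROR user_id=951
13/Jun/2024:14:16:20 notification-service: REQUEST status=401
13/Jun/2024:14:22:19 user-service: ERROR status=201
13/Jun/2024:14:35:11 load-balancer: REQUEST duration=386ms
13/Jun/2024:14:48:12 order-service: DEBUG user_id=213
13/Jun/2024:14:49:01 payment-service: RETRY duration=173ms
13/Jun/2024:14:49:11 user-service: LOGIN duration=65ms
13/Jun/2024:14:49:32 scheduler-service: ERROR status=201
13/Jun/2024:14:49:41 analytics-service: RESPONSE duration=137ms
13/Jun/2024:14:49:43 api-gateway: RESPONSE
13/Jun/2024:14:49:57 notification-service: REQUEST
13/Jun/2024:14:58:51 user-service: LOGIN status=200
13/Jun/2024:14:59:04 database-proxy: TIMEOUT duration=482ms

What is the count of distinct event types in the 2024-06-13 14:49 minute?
5

To count unique event types:

1. Filter events in the minute starting at 2024-06-13 14:49
2. Extract event types from matching entries
3. Count unique types: 5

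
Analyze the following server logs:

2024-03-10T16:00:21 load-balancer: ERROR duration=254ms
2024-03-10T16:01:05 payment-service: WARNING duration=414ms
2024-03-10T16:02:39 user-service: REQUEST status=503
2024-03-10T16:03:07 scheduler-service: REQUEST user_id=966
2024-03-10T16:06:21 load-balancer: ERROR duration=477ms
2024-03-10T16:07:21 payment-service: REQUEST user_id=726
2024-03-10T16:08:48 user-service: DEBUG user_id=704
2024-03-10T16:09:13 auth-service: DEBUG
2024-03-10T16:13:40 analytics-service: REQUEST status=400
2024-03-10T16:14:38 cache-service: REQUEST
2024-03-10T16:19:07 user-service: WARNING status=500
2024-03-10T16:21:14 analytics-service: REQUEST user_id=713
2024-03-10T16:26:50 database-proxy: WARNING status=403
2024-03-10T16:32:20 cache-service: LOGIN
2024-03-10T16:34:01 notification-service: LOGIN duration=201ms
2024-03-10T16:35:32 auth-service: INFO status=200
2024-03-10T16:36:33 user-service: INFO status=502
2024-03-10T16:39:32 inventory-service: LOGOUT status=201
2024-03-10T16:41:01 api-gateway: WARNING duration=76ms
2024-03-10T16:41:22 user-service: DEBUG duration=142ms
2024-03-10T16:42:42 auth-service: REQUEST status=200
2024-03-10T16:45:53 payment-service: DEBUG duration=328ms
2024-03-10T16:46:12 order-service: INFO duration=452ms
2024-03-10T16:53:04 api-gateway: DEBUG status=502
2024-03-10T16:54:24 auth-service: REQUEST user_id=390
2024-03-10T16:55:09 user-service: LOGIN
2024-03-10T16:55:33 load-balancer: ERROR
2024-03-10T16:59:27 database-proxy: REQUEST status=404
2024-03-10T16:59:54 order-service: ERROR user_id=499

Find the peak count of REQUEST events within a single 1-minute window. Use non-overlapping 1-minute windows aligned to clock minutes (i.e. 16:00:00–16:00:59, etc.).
1

To find the burst window:

1. Divide the log period into non-overlapping 1-minute windows starting at 16:00
2. Count REQUEST events in each window
3. Find the window with maximum count
4. Maximum events in a window: 1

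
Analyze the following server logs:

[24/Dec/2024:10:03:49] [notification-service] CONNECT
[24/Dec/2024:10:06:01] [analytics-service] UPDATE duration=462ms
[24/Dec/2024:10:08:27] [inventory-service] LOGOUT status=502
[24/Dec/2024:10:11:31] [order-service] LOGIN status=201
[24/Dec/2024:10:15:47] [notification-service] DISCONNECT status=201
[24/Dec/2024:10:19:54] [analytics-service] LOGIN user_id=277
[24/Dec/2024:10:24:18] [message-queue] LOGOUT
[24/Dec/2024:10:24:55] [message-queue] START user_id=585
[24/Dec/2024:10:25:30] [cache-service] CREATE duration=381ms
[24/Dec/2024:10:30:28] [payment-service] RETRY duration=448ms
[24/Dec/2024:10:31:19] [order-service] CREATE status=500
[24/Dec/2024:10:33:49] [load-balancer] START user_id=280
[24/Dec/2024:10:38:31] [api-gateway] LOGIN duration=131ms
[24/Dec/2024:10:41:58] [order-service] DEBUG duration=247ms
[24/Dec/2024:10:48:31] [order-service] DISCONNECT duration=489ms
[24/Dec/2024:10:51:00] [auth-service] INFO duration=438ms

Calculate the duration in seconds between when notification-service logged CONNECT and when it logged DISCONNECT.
718

To find the time between events:

1. Locate the first CONNECT event for notification-service: 24/Dec/2024:10:03:49
2. Locate the first DISCONNECT event for notification-service: 24/Dec/2024:10:15:47
3. Calculate the difference: 24/Dec/2024:10:15:47 - 24/Dec/2024:10:03:49 = 718 seconds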